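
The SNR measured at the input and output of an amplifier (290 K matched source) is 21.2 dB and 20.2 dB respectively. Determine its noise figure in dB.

1.0 dB

NF (dB) = SNR_in(dB) − SNR_out(dB) when the source is at T₀
NF = 21.2 − 20.2 = 1.0 dB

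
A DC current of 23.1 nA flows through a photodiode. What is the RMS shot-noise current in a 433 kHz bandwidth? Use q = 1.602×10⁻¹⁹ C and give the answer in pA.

56.6 pA

I_n = √(2qI·B)
2qI·B = 2 × 1.602×10⁻¹⁹ × 2.31×10⁻⁸ × 4.33×10⁵ = 3.20×10⁻²¹ A²
I_n = √(3.20×10⁻²¹) = 5.66×10⁻¹¹ A = 56.6 pA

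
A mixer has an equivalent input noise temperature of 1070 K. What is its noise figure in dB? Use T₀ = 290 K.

F = 1 + T_e/T₀ = 1 + 1070/290 = 4.68966
NF = 10 log₁₀(4.68966) = 6.71 dB

6.71 dB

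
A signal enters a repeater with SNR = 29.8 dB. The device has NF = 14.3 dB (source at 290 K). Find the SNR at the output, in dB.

15.5 dB

By definition F = SNR_in/SNR_out, so in dB: SNR_out = SNR_in − NF
SNR_out = 29.8 − 14.3 = 15.5 dB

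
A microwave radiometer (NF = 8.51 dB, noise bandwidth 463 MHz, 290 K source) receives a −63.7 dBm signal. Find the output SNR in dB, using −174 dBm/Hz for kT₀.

15.1 dB

Noise floor: N = −174 + 10 log₁₀(B) + NF
10 log₁₀(4.63×10⁸) = 86.66 dB
N = −174 + 86.66 + 8.51 = −78.83 dBm
SNR = P_sig − N = −63.7 − (−78.83) = 15.13 dB → 15.1 dB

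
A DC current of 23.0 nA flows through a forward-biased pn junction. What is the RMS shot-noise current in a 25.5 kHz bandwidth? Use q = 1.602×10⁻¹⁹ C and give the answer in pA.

13.7 pA

I_n = √(2qI·B)
2qI·B = 2 × 1.602×10⁻¹⁹ × 2.30×10⁻⁸ × 2.55×10⁴ = 1.88×10⁻²² A²
I_n = √(1.88×10⁻²²) = 1.37×10⁻¹¹ A = 13.7 pA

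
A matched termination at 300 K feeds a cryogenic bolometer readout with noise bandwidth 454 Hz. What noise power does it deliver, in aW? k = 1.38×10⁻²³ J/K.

1.88 aW

P_n = kTB = 1.38×10⁻²³ × 300 × 4.54×10² = 1.88×10⁻¹⁸ W = 1.88 aW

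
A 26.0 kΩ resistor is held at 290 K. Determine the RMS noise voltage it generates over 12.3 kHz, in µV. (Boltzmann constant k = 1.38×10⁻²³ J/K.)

2.26 µV

V_n = √(4kTRB)
4kTRB = 4 × 1.38×10⁻²³ × 290 × 2.60×10⁴ × 1.23×10⁴ = 5.12×10⁻¹² V²
V_n = √(5.12×10⁻¹²) = 2.26×10⁻⁶ V = 2.26 µV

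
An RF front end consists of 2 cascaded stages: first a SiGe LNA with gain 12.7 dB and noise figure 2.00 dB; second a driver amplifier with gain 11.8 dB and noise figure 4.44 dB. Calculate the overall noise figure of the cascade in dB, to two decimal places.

Convert to linear (a loss of L dB is a gain of −L dB): F_i = 10^(NF_i/10), G_i = 10^(G_i,dB/10)
  Stage 1: F_1 = 10^(2.00/10) = 1.585, G_1 = 10^(12.7/10) = 18.62
  Stage 2: F_2 = 10^(4.44/10) = 2.780, G_2 = 10^(11.8/10) = 15.14
Friis cascade:
  F = 1.585 + (2.780 − 1)/18.62 = 1.680
NF = 10 log₁₀(1.680) = 2.25 dB

2.25 dB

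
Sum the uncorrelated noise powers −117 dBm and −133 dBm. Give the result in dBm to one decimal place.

Convert to linear, add, convert back:
P₁ = 2.00×10⁻¹⁵ W, P₂ = 5.01×10⁻¹⁷ W
P_tot = 2.05×10⁻¹⁵ W → 10 log₁₀(P_tot / 10⁻³) = −116.9 dBm

−116.9 dBm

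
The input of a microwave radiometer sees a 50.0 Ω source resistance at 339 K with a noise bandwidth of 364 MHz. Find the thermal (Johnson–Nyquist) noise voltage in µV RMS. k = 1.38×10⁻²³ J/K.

18.5 µV

V_n = √(4kTRB)
4kTRB = 4 × 1.38×10⁻²³ × 339 × 5.00×10¹ × 3.64×10⁸ = 3.41×10⁻¹⁰ V²
V_n = √(3.41×10⁻¹⁰) = 1.85×10⁻⁵ V = 18.5 µV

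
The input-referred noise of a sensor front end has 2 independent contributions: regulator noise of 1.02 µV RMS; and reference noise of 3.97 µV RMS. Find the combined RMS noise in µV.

4.10 µV

Uncorrelated sources add in power (mean-square): V_tot = √(ΣV_i²)
V_tot = √[(1.02×10⁻⁶)² + (3.97×10⁻⁶)²] = 4.10×10⁻⁶ V = 4.10 µV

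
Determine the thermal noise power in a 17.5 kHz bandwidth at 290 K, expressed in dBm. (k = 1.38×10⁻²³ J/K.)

P_n = kTB = 1.38×10⁻²³ × 290 × 1.75×10⁴ = 7.00×10⁻¹⁷ W
In dBm: 10 log₁₀(7.00×10⁻¹⁷ / 10⁻³) = −131.5 dBm

−131.5 dBm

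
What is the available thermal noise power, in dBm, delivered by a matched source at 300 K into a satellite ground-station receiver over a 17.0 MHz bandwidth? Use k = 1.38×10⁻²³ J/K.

−101.5 dBm

P_n = kTB = 1.38×10⁻²³ × 300 × 1.70×10⁷ = 7.04×10⁻¹⁴ W
In dBm: 10 log₁₀(7.04×10⁻¹⁴ / 10⁻³) = −101.5 dBm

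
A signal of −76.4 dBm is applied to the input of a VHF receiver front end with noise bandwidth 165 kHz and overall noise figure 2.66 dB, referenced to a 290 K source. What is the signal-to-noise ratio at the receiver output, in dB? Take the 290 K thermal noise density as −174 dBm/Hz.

42.8 dB

Noise floor: N = −174 + 10 log₁₀(B) + NF
10 log₁₀(1.65×10⁵) = 52.17 dB
N = −174 + 52.17 + 2.66 = −119.17 dBm
SNR = P_sig − N = −76.4 − (−119.17) = 42.77 dB → 42.8 dB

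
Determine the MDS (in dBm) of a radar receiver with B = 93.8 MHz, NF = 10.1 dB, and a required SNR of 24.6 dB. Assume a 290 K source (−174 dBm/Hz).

−59.6 dBm

Sensitivity = −174 + 10 log₁₀(B) + NF + SNR_min
= −174 + 79.72 + 10.1 + 24.6
= −59.58 dBm → −59.6 dBm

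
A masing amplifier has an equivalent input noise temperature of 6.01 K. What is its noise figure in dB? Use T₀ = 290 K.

0.089 dB

F = 1 + T_e/T₀ = 1 + 6.01/290 = 1.02072
NF = 10 log₁₀(1.02072) = 0.089 dB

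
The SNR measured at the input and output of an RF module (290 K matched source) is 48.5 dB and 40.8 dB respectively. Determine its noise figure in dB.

7.7 dB

NF (dB) = SNR_in(dB) − SNR_out(dB) when the source is at T₀
NF = 48.5 − 40.8 = 7.7 dB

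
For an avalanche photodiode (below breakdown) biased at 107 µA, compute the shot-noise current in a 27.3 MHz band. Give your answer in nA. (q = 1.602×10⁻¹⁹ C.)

I_n = √(2qI·B)
2qI·B = 2 × 1.602×10⁻¹⁹ × 1.07×10⁻⁴ × 2.73×10⁷ = 9.36×10⁻¹⁶ A²
I_n = √(9.36×10⁻¹⁶) = 3.06×10⁻⁸ A = 30.6 nA

30.6 nA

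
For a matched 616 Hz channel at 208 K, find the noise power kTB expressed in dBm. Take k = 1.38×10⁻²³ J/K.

P_n = kTB = 1.38×10⁻²³ × 208 × 6.16×10² = 1.77×10⁻¹⁸ W
In dBm: 10 log₁₀(1.77×10⁻¹⁸ / 10⁻³) = −147.5 dBm

−147.5 dBm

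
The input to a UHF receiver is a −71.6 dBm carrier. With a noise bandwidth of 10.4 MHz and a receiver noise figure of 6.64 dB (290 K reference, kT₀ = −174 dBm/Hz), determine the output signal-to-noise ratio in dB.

Noise floor: N = −174 + 10 log₁₀(B) + NF
10 log₁₀(1.04×10⁷) = 70.17 dB
N = −174 + 70.17 + 6.64 = −97.19 dBm
SNR = P_sig − N = −71.6 − (−97.19) = 25.59 dB → 25.6 dB

25.6 dB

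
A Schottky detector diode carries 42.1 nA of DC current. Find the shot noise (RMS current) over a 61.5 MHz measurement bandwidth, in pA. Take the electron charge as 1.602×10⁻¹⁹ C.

I_n = √(2qI·B)
2qI·B = 2 × 1.602×10⁻¹⁹ × 4.21×10⁻⁸ × 6.15×10⁷ = 8.30×10⁻¹⁹ A²
I_n = √(8.30×10⁻¹⁹) = 9.11×10⁻¹⁰ A = 911 pA

911 pA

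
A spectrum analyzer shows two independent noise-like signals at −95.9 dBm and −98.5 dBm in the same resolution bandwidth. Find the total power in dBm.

−94.0 dBm

Convert to linear, add, convert back:
P₁ = 2.57×10⁻¹³ W, P₂ = 1.41×10⁻¹³ W
P_tot = 3.98×10⁻¹³ W → 10 log₁₀(P_tot / 10⁻³) = −94.0 dBm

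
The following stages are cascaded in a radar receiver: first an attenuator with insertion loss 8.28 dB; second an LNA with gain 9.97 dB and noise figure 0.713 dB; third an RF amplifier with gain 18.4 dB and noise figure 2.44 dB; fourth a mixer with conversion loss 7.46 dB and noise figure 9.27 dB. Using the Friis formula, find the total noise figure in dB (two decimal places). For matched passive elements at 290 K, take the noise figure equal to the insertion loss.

Convert to linear (a loss of L dB is a gain of −L dB): F_i = 10^(NF_i/10), G_i = 10^(G_i,dB/10)
  Stage 1: F_1 = 10^(8.28/10) = 6.730, G_1 = 10^(−8.28/10) = 0.1486
  Stage 2: F_2 = 10^(0.713/10) = 1.178, G_2 = 10^(9.97/10) = 9.931
  Stage 3: F_3 = 10^(2.44/10) = 1.754, G_3 = 10^(18.4/10) = 69.18
  Stage 4: F_4 = 10^(9.27/10) = 8.453, G_4 = 10^(−7.46/10) = 0.1795
Friis cascade:
  F = 6.730 + (1.178 − 1)/0.1486 + (1.754 − 1)/1.476 + (8.453 − 1)/102.1 = 8.514
NF = 10 log₁₀(8.514) = 9.30 dB

9.30 dB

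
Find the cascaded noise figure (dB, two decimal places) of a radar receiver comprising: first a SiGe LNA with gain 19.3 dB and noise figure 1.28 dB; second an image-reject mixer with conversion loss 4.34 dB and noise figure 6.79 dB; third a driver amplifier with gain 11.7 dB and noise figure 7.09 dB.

1.81 dB

Convert to linear (a loss of L dB is a gain of −L dB): F_i = 10^(NF_i/10), G_i = 10^(G_i,dB/10)
  Stage 1: F_1 = 10^(1.28/10) = 1.343, G_1 = 10^(19.3/10) = 85.11
  Stage 2: F_2 = 10^(6.79/10) = 4.775, G_2 = 10^(−4.34/10) = 0.3681
  Stage 3: F_3 = 10^(7.09/10) = 5.117, G_3 = 10^(11.7/10) = 14.79
Friis cascade:
  F = 1.343 + (4.775 − 1)/85.11 + (5.117 − 1)/31.33 = 1.519
NF = 10 log₁₀(1.519) = 1.81 dB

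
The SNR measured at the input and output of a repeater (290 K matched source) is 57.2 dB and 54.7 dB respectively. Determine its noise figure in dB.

2.5 dB

NF (dB) = SNR_in(dB) − SNR_out(dB) when the source is at T₀
NF = 57.2 − 54.7 = 2.5 dB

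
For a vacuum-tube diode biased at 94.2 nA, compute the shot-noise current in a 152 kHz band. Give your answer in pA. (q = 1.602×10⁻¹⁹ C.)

I_n = √(2qI·B)
2qI·B = 2 × 1.602×10⁻¹⁹ × 9.42×10⁻⁸ × 1.52×10⁵ = 4.59×10⁻²¹ A²
I_n = √(4.59×10⁻²¹) = 6.77×10⁻¹¹ A = 67.7 pA

67.7 pA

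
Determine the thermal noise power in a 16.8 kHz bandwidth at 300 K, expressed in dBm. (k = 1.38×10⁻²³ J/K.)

P_n = kTB = 1.38×10⁻²³ × 300 × 1.68×10⁴ = 6.96×10⁻¹⁷ W
In dBm: 10 log₁₀(6.96×10⁻¹⁷ / 10⁻³) = −131.6 dBm

−131.6 dBm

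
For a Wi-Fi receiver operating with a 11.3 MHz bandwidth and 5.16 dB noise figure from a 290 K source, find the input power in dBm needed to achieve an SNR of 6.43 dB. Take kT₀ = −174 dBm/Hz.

−91.9 dBm

Sensitivity = −174 + 10 log₁₀(B) + NF + SNR_min
= −174 + 70.53 + 5.16 + 6.43
= −91.88 dBm → −91.9 dBm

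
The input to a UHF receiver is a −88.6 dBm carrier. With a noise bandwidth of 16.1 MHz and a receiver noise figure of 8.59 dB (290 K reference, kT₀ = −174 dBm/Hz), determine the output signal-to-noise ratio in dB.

Noise floor: N = −174 + 10 log₁₀(B) + NF
10 log₁₀(1.61×10⁷) = 72.07 dB
N = −174 + 72.07 + 8.59 = −93.34 dBm
SNR = P_sig − N = −88.6 − (−93.34) = 4.74 dB → 4.7 dB

4.7 dB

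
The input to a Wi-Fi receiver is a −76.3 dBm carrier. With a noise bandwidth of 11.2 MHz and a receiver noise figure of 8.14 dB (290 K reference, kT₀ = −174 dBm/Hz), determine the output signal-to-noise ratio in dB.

Noise floor: N = −174 + 10 log₁₀(B) + NF
10 log₁₀(1.12×10⁷) = 70.49 dB
N = −174 + 70.49 + 8.14 = −95.37 dBm
SNR = P_sig − N = −76.3 − (−95.37) = 19.07 dB → 19.1 dB

19.1 dB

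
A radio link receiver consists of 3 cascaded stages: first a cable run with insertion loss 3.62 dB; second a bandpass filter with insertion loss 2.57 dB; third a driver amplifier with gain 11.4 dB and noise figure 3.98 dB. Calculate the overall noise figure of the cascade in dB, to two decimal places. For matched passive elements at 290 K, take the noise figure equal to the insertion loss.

Convert to linear (a loss of L dB is a gain of −L dB): F_i = 10^(NF_i/10), G_i = 10^(G_i,dB/10)
  Stage 1: F_1 = 10^(3.62/10) = 2.301, G_1 = 10^(−3.62/10) = 0.4345
  Stage 2: F_2 = 10^(2.57/10) = 1.807, G_2 = 10^(−2.57/10) = 0.5534
  Stage 3: F_3 = 10^(3.98/10) = 2.500, G_3 = 10^(11.4/10) = 13.80
Friis cascade:
  F = 2.301 + (1.807 − 1)/0.4345 + (2.500 − 1)/0.2404 = 10.40
NF = 10 log₁₀(10.40) = 10.17 dB

10.17 dB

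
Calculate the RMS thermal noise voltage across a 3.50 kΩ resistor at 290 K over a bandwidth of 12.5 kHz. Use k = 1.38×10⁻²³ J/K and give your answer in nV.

V_n = √(4kTRB)
4kTRB = 4 × 1.38×10⁻²³ × 290 × 3.50×10³ × 1.25×10⁴ = 7.00×10⁻¹³ V²
V_n = √(7.00×10⁻¹³) = 8.37×10⁻⁷ V = 837 nV

837 nV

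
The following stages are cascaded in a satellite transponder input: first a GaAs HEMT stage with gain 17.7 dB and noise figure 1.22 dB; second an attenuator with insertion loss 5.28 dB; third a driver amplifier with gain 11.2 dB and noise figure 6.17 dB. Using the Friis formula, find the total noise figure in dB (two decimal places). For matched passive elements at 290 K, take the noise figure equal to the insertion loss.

Convert to linear (a loss of L dB is a gain of −L dB): F_i = 10^(NF_i/10), G_i = 10^(G_i,dB/10)
  Stage 1: F_1 = 10^(1.22/10) = 1.324, G_1 = 10^(17.7/10) = 58.88
  Stage 2: F_2 = 10^(5.28/10) = 3.373, G_2 = 10^(−5.28/10) = 0.2965
  Stage 3: F_3 = 10^(6.17/10) = 4.140, G_3 = 10^(11.2/10) = 13.18
Friis cascade:
  F = 1.324 + (3.373 − 1)/58.88 + (4.140 − 1)/17.46 = 1.544
NF = 10 log₁₀(1.544) = 1.89 dB

1.89 dB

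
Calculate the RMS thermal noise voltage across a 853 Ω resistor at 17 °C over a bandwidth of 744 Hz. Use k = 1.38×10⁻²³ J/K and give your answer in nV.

101 nV

T = 17 °C + 273.15 = 290.15 K
V_n = √(4kTRB)
4kTRB = 4 × 1.38×10⁻²³ × 290.15 × 8.53×10² × 7.44×10² = 1.02×10⁻¹⁴ V²
V_n = √(1.02×10⁻¹⁴) = 1.01×10⁻⁷ V = 101 nV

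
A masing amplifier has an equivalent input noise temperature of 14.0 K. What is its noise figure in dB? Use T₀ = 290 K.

F = 1 + T_e/T₀ = 1 + 14.0/290 = 1.04828
NF = 10 log₁₀(1.04828) = 0.205 dB

0.205 dB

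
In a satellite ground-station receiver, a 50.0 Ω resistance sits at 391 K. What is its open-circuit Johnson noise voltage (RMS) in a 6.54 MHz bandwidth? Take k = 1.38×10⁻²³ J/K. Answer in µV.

2.66 µV

V_n = √(4kTRB)
4kTRB = 4 × 1.38×10⁻²³ × 391 × 5.00×10¹ × 6.54×10⁶ = 7.06×10⁻¹² V²
V_n = √(7.06×10⁻¹²) = 2.66×10⁻⁶ V = 2.66 µV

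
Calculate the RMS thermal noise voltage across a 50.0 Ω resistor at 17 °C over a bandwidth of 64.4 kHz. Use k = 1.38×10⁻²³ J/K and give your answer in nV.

T = 17 °C + 273.15 = 290.15 K
V_n = √(4kTRB)
4kTRB = 4 × 1.38×10⁻²³ × 290.15 × 5.00×10¹ × 6.44×10⁴ = 5.16×10⁻¹⁴ V²
V_n = √(5.16×10⁻¹⁴) = 2.27×10⁻⁷ V = 227 nV

227 nV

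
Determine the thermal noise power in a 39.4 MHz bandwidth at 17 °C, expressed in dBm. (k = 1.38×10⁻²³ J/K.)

T = 17 °C + 273.15 = 290.15 K
P_n = kTB = 1.38×10⁻²³ × 290.15 × 3.94×10⁷ = 1.58×10⁻¹³ W
In dBm: 10 log₁₀(1.58×10⁻¹³ / 10⁻³) = −98.0 dBm

−98.0 dBm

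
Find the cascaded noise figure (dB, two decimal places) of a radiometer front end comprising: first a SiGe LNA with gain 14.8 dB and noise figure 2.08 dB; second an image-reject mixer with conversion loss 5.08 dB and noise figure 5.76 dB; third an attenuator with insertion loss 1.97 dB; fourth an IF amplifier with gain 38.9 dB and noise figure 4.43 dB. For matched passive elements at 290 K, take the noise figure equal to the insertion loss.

3.15 dB

Convert to linear (a loss of L dB is a gain of −L dB): F_i = 10^(NF_i/10), G_i = 10^(G_i,dB/10)
  Stage 1: F_1 = 10^(2.08/10) = 1.614, G_1 = 10^(14.8/10) = 30.20
  Stage 2: F_2 = 10^(5.76/10) = 3.767, G_2 = 10^(−5.08/10) = 0.3105
  Stage 3: F_3 = 10^(1.97/10) = 1.574, G_3 = 10^(−1.97/10) = 0.6353
  Stage 4: F_4 = 10^(4.43/10) = 2.773, G_4 = 10^(38.9/10) = 7762
Friis cascade:
  F = 1.614 + (3.767 − 1)/30.20 + (1.574 − 1)/9.376 + (2.773 − 1)/5.957 = 2.065
NF = 10 log₁₀(2.065) = 3.15 dB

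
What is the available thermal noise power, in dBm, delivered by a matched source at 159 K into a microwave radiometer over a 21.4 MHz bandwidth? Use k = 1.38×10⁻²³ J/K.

P_n = kTB = 1.38×10⁻²³ × 159 × 2.14×10⁷ = 4.70×10⁻¹⁴ W
In dBm: 10 log₁₀(4.70×10⁻¹⁴ / 10⁻³) = −103.3 dBm

−103.3 dBm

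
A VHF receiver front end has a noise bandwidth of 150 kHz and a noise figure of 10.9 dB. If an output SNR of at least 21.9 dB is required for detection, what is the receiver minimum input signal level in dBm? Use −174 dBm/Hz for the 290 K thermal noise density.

−89.4 dBm

Sensitivity = −174 + 10 log₁₀(B) + NF + SNR_min
= −174 + 51.76 + 10.9 + 21.9
= −89.44 dBm → −89.4 dBm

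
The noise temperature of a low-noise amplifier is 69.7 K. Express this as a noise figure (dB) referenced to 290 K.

0.935 dB

F = 1 + T_e/T₀ = 1 + 69.7/290 = 1.24034
NF = 10 log₁₀(1.24034) = 0.935 dB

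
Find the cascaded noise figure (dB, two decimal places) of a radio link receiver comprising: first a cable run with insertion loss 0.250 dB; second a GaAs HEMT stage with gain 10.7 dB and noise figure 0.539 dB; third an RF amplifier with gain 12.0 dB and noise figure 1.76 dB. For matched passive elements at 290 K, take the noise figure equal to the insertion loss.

Convert to linear (a loss of L dB is a gain of −L dB): F_i = 10^(NF_i/10), G_i = 10^(G_i,dB/10)
  Stage 1: F_1 = 10^(0.250/10) = 1.059, G_1 = 10^(−0.250/10) = 0.9441
  Stage 2: F_2 = 10^(0.539/10) = 1.132, G_2 = 10^(10.7/10) = 11.75
  Stage 3: F_3 = 10^(1.76/10) = 1.500, G_3 = 10^(12.0/10) = 15.85
Friis cascade:
  F = 1.059 + (1.132 − 1)/0.9441 + (1.500 − 1)/11.09 = 1.244
NF = 10 log₁₀(1.244) = 0.95 dB

0.95 dB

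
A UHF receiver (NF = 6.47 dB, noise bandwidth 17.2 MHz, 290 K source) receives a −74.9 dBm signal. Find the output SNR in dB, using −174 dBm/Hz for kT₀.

20.3 dB

Noise floor: N = −174 + 10 log₁₀(B) + NF
10 log₁₀(1.72×10⁷) = 72.36 dB
N = −174 + 72.36 + 6.47 = −95.17 dBm
SNR = P_sig − N = −74.9 − (−95.17) = 20.27 dB → 20.3 dB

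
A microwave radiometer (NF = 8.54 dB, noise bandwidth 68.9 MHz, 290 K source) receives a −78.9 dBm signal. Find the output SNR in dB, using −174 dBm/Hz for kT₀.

8.2 dB

Noise floor: N = −174 + 10 log₁₀(B) + NF
10 log₁₀(6.89×10⁷) = 78.38 dB
N = −174 + 78.38 + 8.54 = −87.08 dBm
SNR = P_sig − N = −78.9 − (−87.08) = 8.18 dB → 8.2 dB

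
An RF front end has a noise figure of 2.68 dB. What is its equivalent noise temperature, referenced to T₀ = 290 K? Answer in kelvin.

F = 10^(2.68/10) = 1.85353
T_e = (F − 1)·T₀ = (1.85353 − 1) × 290 = 248 K

248 K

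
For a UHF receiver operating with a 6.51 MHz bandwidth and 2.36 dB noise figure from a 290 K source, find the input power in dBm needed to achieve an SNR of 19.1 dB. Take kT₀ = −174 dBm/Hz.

−84.4 dBm

Sensitivity = −174 + 10 log₁₀(B) + NF + SNR_min
= −174 + 68.14 + 2.36 + 19.1
= −84.40 dBm → −84.4 dBm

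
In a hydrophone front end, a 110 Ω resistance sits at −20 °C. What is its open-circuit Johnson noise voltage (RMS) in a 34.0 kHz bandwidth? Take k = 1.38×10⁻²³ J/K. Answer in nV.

T = −20 °C + 273.15 = 253.15 K
V_n = √(4kTRB)
4kTRB = 4 × 1.38×10⁻²³ × 253.15 × 1.10×10² × 3.40×10⁴ = 5.23×10⁻¹⁴ V²
V_n = √(5.23×10⁻¹⁴) = 2.29×10⁻⁷ V = 229 nV

229 nV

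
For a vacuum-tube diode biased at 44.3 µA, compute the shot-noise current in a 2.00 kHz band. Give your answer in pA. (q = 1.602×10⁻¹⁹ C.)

168 pA

I_n = √(2qI·B)
2qI·B = 2 × 1.602×10⁻¹⁹ × 4.43×10⁻⁵ × 2.00×10³ = 2.84×10⁻²⁰ A²
I_n = √(2.84×10⁻²⁰) = 1.68×10⁻¹⁰ A = 168 pA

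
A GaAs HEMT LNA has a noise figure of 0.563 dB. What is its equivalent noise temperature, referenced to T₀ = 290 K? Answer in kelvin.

40.1 K

F = 10^(0.563/10) = 1.13841
T_e = (F − 1)·T₀ = (1.13841 − 1) × 290 = 40.1 K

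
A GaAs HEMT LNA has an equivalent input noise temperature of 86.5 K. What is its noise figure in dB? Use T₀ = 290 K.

F = 1 + T_e/T₀ = 1 + 86.5/290 = 1.29828
NF = 10 log₁₀(1.29828) = 1.13 dB

1.13 dB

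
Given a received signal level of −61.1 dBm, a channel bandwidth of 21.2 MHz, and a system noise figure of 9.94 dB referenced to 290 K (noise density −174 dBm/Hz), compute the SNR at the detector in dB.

Noise floor: N = −174 + 10 log₁₀(B) + NF
10 log₁₀(2.12×10⁷) = 73.26 dB
N = −174 + 73.26 + 9.94 = −90.80 dBm
SNR = P_sig − N = −61.1 − (−90.80) = 29.70 dB → 29.7 dB

29.7 dB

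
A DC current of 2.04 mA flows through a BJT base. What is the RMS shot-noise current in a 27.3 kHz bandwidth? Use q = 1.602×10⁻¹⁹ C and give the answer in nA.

I_n = √(2qI·B)
2qI·B = 2 × 1.602×10⁻¹⁹ × 2.04×10⁻³ × 2.73×10⁴ = 1.78×10⁻¹⁷ A²
I_n = √(1.78×10⁻¹⁷) = 4.22×10⁻⁹ A = 4.22 nA

4.22 nA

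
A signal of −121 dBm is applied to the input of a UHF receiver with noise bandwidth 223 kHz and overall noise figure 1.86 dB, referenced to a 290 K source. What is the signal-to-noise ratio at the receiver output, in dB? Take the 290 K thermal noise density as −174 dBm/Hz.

Noise floor: N = −174 + 10 log₁₀(B) + NF
10 log₁₀(2.23×10⁵) = 53.48 dB
N = −174 + 53.48 + 1.86 = −118.66 dBm
SNR = P_sig − N = −121 − (−118.66) = −2.34 dB → −2.3 dB

−2.3 dB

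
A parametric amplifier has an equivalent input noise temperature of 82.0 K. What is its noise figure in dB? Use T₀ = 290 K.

F = 1 + T_e/T₀ = 1 + 82.0/290 = 1.28276
NF = 10 log₁₀(1.28276) = 1.08 dB

1.08 dB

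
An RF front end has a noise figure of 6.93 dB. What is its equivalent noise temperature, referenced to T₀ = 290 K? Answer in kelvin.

F = 10^(6.93/10) = 4.93174
T_e = (F − 1)·T₀ = (4.93174 − 1) × 290 = 1140 K

1140 K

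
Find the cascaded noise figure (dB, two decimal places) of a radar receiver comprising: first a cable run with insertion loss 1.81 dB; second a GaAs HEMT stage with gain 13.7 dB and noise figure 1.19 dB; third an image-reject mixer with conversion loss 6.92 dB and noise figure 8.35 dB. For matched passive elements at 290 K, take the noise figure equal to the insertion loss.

3.75 dB

Convert to linear (a loss of L dB is a gain of −L dB): F_i = 10^(NF_i/10), G_i = 10^(G_i,dB/10)
  Stage 1: F_1 = 10^(1.81/10) = 1.517, G_1 = 10^(−1.81/10) = 0.6592
  Stage 2: F_2 = 10^(1.19/10) = 1.315, G_2 = 10^(13.7/10) = 23.44
  Stage 3: F_3 = 10^(8.35/10) = 6.839, G_3 = 10^(−6.92/10) = 0.2032
Friis cascade:
  F = 1.517 + (1.315 − 1)/0.6592 + (6.839 − 1)/15.45 = 2.373
NF = 10 log₁₀(2.373) = 3.75 dB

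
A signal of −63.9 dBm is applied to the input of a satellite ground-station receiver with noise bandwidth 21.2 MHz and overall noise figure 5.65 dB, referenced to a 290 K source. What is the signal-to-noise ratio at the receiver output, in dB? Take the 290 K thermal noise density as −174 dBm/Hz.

Noise floor: N = −174 + 10 log₁₀(B) + NF
10 log₁₀(2.12×10⁷) = 73.26 dB
N = −174 + 73.26 + 5.65 = −95.09 dBm
SNR = P_sig − N = −63.9 − (−95.09) = 31.19 dB → 31.2 dB

31.2 dB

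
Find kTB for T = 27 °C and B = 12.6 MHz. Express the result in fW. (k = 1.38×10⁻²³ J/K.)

T = 27 °C + 273.15 = 300.15 K
P_n = kTB = 1.38×10⁻²³ × 300.15 × 1.26×10⁷ = 5.22×10⁻¹⁴ W = 52.2 fW

52.2 fW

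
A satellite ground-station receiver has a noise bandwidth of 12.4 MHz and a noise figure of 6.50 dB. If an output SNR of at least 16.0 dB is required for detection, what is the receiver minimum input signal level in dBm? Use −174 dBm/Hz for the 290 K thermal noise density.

Sensitivity = −174 + 10 log₁₀(B) + NF + SNR_min
= −174 + 70.93 + 6.50 + 16.0
= −80.57 dBm → −80.6 dBm

−80.6 dBm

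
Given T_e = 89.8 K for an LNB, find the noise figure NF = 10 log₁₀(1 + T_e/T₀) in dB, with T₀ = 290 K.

1.17 dB

F = 1 + T_e/T₀ = 1 + 89.8/290 = 1.30966
NF = 10 log₁₀(1.30966) = 1.17 dB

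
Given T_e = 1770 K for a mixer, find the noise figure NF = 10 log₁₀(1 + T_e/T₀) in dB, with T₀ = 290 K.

F = 1 + T_e/T₀ = 1 + 1770/290 = 7.10345
NF = 10 log₁₀(7.10345) = 8.51 dB

8.51 dB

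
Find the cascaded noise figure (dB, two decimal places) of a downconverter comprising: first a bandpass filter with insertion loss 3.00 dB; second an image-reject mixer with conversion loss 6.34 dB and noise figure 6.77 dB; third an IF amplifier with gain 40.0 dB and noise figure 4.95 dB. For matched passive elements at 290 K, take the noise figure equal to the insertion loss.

Convert to linear (a loss of L dB is a gain of −L dB): F_i = 10^(NF_i/10), G_i = 10^(G_i,dB/10)
  Stage 1: F_1 = 10^(3.00/10) = 1.995, G_1 = 10^(−3.00/10) = 0.5012
  Stage 2: F_2 = 10^(6.77/10) = 4.753, G_2 = 10^(−6.34/10) = 0.2323
  Stage 3: F_3 = 10^(4.95/10) = 3.126, G_3 = 10^(40.0/10) = 1.000×10⁴
Friis cascade:
  F = 1.995 + (4.753 − 1)/0.5012 + (3.126 − 1)/0.1164 = 27.75
NF = 10 log₁₀(27.75) = 14.43 dB

14.43 dB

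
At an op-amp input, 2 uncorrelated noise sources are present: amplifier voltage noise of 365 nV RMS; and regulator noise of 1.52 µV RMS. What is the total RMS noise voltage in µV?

Uncorrelated sources add in power (mean-square): V_tot = √(ΣV_i²)
V_tot = √[(3.65×10⁻⁷)² + (1.52×10⁻⁶)²] = 1.56×10⁻⁶ V = 1.56 µV

1.56 µV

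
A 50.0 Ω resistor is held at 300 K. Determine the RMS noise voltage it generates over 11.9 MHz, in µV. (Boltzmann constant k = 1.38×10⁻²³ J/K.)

V_n = √(4kTRB)
4kTRB = 4 × 1.38×10⁻²³ × 300 × 5.00×10¹ × 1.19×10⁷ = 9.85×10⁻¹² V²
V_n = √(9.85×10⁻¹²) = 3.14×10⁻⁶ V = 3.14 µV

3.14 µV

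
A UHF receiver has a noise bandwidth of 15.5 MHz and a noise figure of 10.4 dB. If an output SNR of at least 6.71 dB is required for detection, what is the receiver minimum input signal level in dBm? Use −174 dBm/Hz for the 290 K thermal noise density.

Sensitivity = −174 + 10 log₁₀(B) + NF + SNR_min
= −174 + 71.9 + 10.4 + 6.71
= −84.99 dBm → −85.0 dBm

−85.0 dBm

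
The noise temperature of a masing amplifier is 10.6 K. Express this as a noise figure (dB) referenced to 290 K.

0.156 dB

F = 1 + T_e/T₀ = 1 + 10.6/290 = 1.03655
NF = 10 log₁₀(1.03655) = 0.156 dB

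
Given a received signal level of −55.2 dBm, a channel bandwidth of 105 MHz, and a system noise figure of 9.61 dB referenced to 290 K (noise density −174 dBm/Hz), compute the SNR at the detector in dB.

Noise floor: N = −174 + 10 log₁₀(B) + NF
10 log₁₀(1.05×10⁸) = 80.21 dB
N = −174 + 80.21 + 9.61 = −84.18 dBm
SNR = P_sig − N = −55.2 − (−84.18) = 28.98 dB → 29.0 dB

29.0 dB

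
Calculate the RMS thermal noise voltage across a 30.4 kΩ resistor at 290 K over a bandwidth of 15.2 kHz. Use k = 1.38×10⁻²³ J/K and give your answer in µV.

2.72 µV

V_n = √(4kTRB)
4kTRB = 4 × 1.38×10⁻²³ × 290 × 3.04×10⁴ × 1.52×10⁴ = 7.40×10⁻¹² V²
V_n = √(7.40×10⁻¹²) = 2.72×10⁻⁶ V = 2.72 µV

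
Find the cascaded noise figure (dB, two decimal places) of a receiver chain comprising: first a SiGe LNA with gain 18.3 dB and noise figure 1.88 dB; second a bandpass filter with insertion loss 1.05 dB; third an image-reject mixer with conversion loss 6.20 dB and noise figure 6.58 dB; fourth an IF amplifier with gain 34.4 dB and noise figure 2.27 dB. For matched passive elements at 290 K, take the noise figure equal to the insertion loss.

Convert to linear (a loss of L dB is a gain of −L dB): F_i = 10^(NF_i/10), G_i = 10^(G_i,dB/10)
  Stage 1: F_1 = 10^(1.88/10) = 1.542, G_1 = 10^(18.3/10) = 67.61
  Stage 2: F_2 = 10^(1.05/10) = 1.274, G_2 = 10^(−1.05/10) = 0.7852
  Stage 3: F_3 = 10^(6.58/10) = 4.550, G_3 = 10^(−6.20/10) = 0.2399
  Stage 4: F_4 = 10^(2.27/10) = 1.687, G_4 = 10^(34.4/10) = 2754
Friis cascade:
  F = 1.542 + (1.274 − 1)/67.61 + (4.550 − 1)/53.09 + (1.687 − 1)/12.74 = 1.667
NF = 10 log₁₀(1.667) = 2.22 dB

2.22 dB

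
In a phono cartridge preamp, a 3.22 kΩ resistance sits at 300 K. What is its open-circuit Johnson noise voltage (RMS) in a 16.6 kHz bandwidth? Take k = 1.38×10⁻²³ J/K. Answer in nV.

V_n = √(4kTRB)
4kTRB = 4 × 1.38×10⁻²³ × 300 × 3.22×10³ × 1.66×10⁴ = 8.85×10⁻¹³ V²
V_n = √(8.85×10⁻¹³) = 9.41×10⁻⁷ V = 941 nV

941 nV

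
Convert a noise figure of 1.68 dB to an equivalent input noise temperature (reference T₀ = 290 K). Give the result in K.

F = 10^(1.68/10) = 1.47231
T_e = (F − 1)·T₀ = (1.47231 − 1) × 290 = 137 K

137 K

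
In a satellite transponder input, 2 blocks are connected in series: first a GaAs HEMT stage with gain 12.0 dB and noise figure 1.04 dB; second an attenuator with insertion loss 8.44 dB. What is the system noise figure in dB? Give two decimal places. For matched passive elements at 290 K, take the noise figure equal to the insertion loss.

Convert to linear (a loss of L dB is a gain of −L dB): F_i = 10^(NF_i/10), G_i = 10^(G_i,dB/10)
  Stage 1: F_1 = 10^(1.04/10) = 1.271, G_1 = 10^(12.0/10) = 15.85
  Stage 2: F_2 = 10^(8.44/10) = 6.982, G_2 = 10^(−8.44/10) = 0.1432
Friis cascade:
  F = 1.271 + (6.982 − 1)/15.85 = 1.648
NF = 10 log₁₀(1.648) = 2.17 dB

2.17 dB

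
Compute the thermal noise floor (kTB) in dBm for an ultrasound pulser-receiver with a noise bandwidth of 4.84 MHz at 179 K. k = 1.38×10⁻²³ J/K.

−109.2 dBm

P_n = kTB = 1.38×10⁻²³ × 179 × 4.84×10⁶ = 1.20×10⁻¹⁴ W
In dBm: 10 log₁₀(1.20×10⁻¹⁴ / 10⁻³) = −109.2 dBm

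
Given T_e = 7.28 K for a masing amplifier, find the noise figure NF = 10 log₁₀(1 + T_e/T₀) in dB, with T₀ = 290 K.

F = 1 + T_e/T₀ = 1 + 7.28/290 = 1.0251
NF = 10 log₁₀(1.0251) = 0.108 dB

0.108 dB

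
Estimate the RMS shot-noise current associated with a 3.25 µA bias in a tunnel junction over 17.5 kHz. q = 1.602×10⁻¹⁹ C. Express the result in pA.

135 pA

I_n = √(2qI·B)
2qI·B = 2 × 1.602×10⁻¹⁹ × 3.25×10⁻⁶ × 1.75×10⁴ = 1.82×10⁻²⁰ A²
I_n = √(1.82×10⁻²⁰) = 1.35×10⁻¹⁰ A = 135 pA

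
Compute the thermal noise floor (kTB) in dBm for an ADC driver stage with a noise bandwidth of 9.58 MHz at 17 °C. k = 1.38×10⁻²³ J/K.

−104.2 dBm

T = 17 °C + 273.15 = 290.15 K
P_n = kTB = 1.38×10⁻²³ × 290.15 × 9.58×10⁶ = 3.84×10⁻¹⁴ W
In dBm: 10 log₁₀(3.84×10⁻¹⁴ / 10⁻³) = −104.2 dBm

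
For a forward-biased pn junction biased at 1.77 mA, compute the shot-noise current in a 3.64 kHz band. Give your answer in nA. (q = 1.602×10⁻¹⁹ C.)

I_n = √(2qI·B)
2qI·B = 2 × 1.602×10⁻¹⁹ × 1.77×10⁻³ × 3.64×10³ = 2.06×10⁻¹⁸ A²
I_n = √(2.06×10⁻¹⁸) = 1.44×10⁻⁹ A = 1.44 nA

1.44 nA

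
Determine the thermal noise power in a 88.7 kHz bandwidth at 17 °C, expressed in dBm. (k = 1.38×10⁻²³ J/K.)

−124.5 dBm

T = 17 °C + 273.15 = 290.15 K
P_n = kTB = 1.38×10⁻²³ × 290.15 × 8.87×10⁴ = 3.55×10⁻¹⁶ W
In dBm: 10 log₁₀(3.55×10⁻¹⁶ / 10⁻³) = −124.5 dBm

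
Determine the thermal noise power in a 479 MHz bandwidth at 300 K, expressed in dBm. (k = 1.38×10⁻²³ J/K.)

−87.0 dBm

P_n = kTB = 1.38×10⁻²³ × 300 × 4.79×10⁸ = 1.98×10⁻¹² W
In dBm: 10 log₁₀(1.98×10⁻¹² / 10⁻³) = −87.0 dBm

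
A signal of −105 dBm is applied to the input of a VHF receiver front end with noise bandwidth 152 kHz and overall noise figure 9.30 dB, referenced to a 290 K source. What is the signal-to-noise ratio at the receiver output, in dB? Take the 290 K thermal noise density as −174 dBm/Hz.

7.9 dB

Noise floor: N = −174 + 10 log₁₀(B) + NF
10 log₁₀(1.52×10⁵) = 51.82 dB
N = −174 + 51.82 + 9.30 = −112.88 dBm
SNR = P_sig − N = −105 − (−112.88) = 7.88 dB → 7.9 dB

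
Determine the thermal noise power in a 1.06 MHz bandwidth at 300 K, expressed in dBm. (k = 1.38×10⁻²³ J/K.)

−113.6 dBm

P_n = kTB = 1.38×10⁻²³ × 300 × 1.06×10⁶ = 4.39×10⁻¹⁵ W
In dBm: 10 log₁₀(4.39×10⁻¹⁵ / 10⁻³) = −113.6 dBm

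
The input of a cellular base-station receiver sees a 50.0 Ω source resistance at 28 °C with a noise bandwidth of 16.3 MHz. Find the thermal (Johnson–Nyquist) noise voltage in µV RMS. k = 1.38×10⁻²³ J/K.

T = 28 °C + 273.15 = 301.15 K
V_n = √(4kTRB)
4kTRB = 4 × 1.38×10⁻²³ × 301.15 × 5.00×10¹ × 1.63×10⁷ = 1.35×10⁻¹¹ V²
V_n = √(1.35×10⁻¹¹) = 3.68×10⁻⁶ V = 3.68 µV

3.68 µV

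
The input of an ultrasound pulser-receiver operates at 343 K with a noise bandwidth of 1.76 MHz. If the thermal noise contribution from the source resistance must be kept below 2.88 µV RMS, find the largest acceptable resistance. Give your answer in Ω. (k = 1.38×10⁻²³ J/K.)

249 Ω

Johnson–Nyquist: V_n = √(4kTRB) ⇒ R = V_n² / (4kTB)
4kTB = 4 × 1.38×10⁻²³ × 343 × 1.76×10⁶ = 3.33×10⁻¹⁴
R = (2.88×10⁻⁶)² / 3.33×10⁻¹⁴ = 2.49×10² Ω = 249 Ω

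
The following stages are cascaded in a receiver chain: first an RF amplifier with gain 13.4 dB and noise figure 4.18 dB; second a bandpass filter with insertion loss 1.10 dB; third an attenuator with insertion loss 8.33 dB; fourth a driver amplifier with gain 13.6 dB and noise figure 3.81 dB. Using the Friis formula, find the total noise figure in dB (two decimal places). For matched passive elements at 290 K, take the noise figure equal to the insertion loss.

5.49 dB

Convert to linear (a loss of L dB is a gain of −L dB): F_i = 10^(NF_i/10), G_i = 10^(G_i,dB/10)
  Stage 1: F_1 = 10^(4.18/10) = 2.618, G_1 = 10^(13.4/10) = 21.88
  Stage 2: F_2 = 10^(1.10/10) = 1.288, G_2 = 10^(−1.10/10) = 0.7762
  Stage 3: F_3 = 10^(8.33/10) = 6.808, G_3 = 10^(−8.33/10) = 0.1469
  Stage 4: F_4 = 10^(3.81/10) = 2.404, G_4 = 10^(13.6/10) = 22.91
Friis cascade:
  F = 2.618 + (1.288 − 1)/21.88 + (6.808 − 1)/16.98 + (2.404 − 1)/2.495 = 3.536
NF = 10 log₁₀(3.536) = 5.49 dB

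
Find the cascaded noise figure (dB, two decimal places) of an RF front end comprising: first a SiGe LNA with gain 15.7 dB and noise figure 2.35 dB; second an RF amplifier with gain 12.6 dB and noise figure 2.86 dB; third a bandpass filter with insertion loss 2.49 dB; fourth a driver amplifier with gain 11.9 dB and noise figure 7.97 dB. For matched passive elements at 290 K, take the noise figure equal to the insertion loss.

2.45 dB

Convert to linear (a loss of L dB is a gain of −L dB): F_i = 10^(NF_i/10), G_i = 10^(G_i,dB/10)
  Stage 1: F_1 = 10^(2.35/10) = 1.718, G_1 = 10^(15.7/10) = 37.15
  Stage 2: F_2 = 10^(2.86/10) = 1.932, G_2 = 10^(12.6/10) = 18.20
  Stage 3: F_3 = 10^(2.49/10) = 1.774, G_3 = 10^(−2.49/10) = 0.5636
  Stage 4: F_4 = 10^(7.97/10) = 6.266, G_4 = 10^(11.9/10) = 15.49
Friis cascade:
  F = 1.718 + (1.932 − 1)/37.15 + (1.774 − 1)/676.1 + (6.266 − 1)/381.1 = 1.758
NF = 10 log₁₀(1.758) = 2.45 dB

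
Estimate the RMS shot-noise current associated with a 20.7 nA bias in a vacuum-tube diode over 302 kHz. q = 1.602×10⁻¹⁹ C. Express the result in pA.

I_n = √(2qI·B)
2qI·B = 2 × 1.602×10⁻¹⁹ × 2.07×10⁻⁸ × 3.02×10⁵ = 2.00×10⁻²¹ A²
I_n = √(2.00×10⁻²¹) = 4.48×10⁻¹¹ A = 44.8 pA

44.8 pA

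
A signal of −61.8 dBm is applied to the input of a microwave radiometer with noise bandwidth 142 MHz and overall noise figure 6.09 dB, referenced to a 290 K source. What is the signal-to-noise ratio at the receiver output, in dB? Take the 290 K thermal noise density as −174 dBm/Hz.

Noise floor: N = −174 + 10 log₁₀(B) + NF
10 log₁₀(1.42×10⁸) = 81.52 dB
N = −174 + 81.52 + 6.09 = −86.39 dBm
SNR = P_sig − N = −61.8 − (−86.39) = 24.59 dB → 24.6 dB

24.6 dB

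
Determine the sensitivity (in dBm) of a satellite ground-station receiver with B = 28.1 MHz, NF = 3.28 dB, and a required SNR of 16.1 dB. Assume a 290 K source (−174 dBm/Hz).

Sensitivity = −174 + 10 log₁₀(B) + NF + SNR_min
= −174 + 74.49 + 3.28 + 16.1
= −80.13 dBm → −80.1 dBm

−80.1 dBm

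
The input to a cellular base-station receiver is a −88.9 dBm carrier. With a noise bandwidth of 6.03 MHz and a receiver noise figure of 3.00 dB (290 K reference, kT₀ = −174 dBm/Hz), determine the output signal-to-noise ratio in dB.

14.3 dB

Noise floor: N = −174 + 10 log₁₀(B) + NF
10 log₁₀(6.03×10⁶) = 67.8 dB
N = −174 + 67.8 + 3.00 = −103.20 dBm
SNR = P_sig − N = −88.9 − (−103.20) = 14.30 dB → 14.3 dB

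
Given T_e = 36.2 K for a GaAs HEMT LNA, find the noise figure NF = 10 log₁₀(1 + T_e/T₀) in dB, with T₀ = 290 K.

0.511 dB

F = 1 + T_e/T₀ = 1 + 36.2/290 = 1.12483
NF = 10 log₁₀(1.12483) = 0.511 dB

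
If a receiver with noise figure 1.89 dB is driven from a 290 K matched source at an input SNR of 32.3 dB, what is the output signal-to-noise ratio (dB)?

30.41 dB

By definition F = SNR_in/SNR_out, so in dB: SNR_out = SNR_in − NF
SNR_out = 32.3 − 1.89 = 30.41 dB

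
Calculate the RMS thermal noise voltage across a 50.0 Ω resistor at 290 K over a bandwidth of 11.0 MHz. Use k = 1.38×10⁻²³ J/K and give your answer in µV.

2.97 µV

V_n = √(4kTRB)
4kTRB = 4 × 1.38×10⁻²³ × 290 × 5.00×10¹ × 1.10×10⁷ = 8.80×10⁻¹² V²
V_n = √(8.80×10⁻¹²) = 2.97×10⁻⁶ V = 2.97 µV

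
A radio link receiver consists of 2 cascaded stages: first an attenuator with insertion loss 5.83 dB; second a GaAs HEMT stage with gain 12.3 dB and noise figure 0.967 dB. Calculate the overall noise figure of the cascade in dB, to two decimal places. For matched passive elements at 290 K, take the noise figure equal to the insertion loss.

6.80 dB

Convert to linear (a loss of L dB is a gain of −L dB): F_i = 10^(NF_i/10), G_i = 10^(G_i,dB/10)
  Stage 1: F_1 = 10^(5.83/10) = 3.828, G_1 = 10^(−5.83/10) = 0.2612
  Stage 2: F_2 = 10^(0.967/10) = 1.249, G_2 = 10^(12.3/10) = 16.98
Friis cascade:
  F = 3.828 + (1.249 − 1)/0.2612 = 4.783
NF = 10 log₁₀(4.783) = 6.80 dB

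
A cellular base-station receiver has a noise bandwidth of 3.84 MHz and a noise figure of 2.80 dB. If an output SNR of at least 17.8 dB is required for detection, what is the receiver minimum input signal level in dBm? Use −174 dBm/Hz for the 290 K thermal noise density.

−87.6 dBm

Sensitivity = −174 + 10 log₁₀(B) + NF + SNR_min
= −174 + 65.84 + 2.80 + 17.8
= −87.56 dBm → −87.6 dBm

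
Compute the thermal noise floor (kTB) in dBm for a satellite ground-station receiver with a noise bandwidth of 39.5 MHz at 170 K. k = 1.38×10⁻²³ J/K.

P_n = kTB = 1.38×10⁻²³ × 170 × 3.95×10⁷ = 9.27×10⁻¹⁴ W
In dBm: 10 log₁₀(9.27×10⁻¹⁴ / 10⁻³) = −100.3 dBm

−100.3 dBm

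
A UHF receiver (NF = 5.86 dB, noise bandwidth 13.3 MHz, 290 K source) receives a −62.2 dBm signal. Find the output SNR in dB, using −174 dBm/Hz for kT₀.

Noise floor: N = −174 + 10 log₁₀(B) + NF
10 log₁₀(1.33×10⁷) = 71.24 dB
N = −174 + 71.24 + 5.86 = −96.90 dBm
SNR = P_sig − N = −62.2 − (−96.90) = 34.70 dB → 34.7 dB

34.7 dB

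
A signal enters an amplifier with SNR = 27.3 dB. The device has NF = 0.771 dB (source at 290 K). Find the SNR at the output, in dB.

By definition F = SNR_in/SNR_out, so in dB: SNR_out = SNR_in − NF
SNR_out = 27.3 − 0.771 = 26.529 dB

26.529 dB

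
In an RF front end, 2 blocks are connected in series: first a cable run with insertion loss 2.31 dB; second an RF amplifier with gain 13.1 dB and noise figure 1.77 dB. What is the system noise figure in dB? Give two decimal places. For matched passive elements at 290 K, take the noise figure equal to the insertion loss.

4.08 dB

Convert to linear (a loss of L dB is a gain of −L dB): F_i = 10^(NF_i/10), G_i = 10^(G_i,dB/10)
  Stage 1: F_1 = 10^(2.31/10) = 1.702, G_1 = 10^(−2.31/10) = 0.5875
  Stage 2: F_2 = 10^(1.77/10) = 1.503, G_2 = 10^(13.1/10) = 20.42
Friis cascade:
  F = 1.702 + (1.503 − 1)/0.5875 = 2.559
NF = 10 log₁₀(2.559) = 4.08 dB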